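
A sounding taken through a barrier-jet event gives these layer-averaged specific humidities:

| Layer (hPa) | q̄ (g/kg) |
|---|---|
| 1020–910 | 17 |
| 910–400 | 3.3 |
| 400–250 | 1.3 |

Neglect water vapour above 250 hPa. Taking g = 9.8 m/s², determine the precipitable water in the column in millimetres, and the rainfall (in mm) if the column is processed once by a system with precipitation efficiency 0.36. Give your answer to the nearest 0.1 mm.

PW ≈ 38.2 mm; rainfall ≈ 13.8 mm

Precipitable water is the column-integrated vapour mass per unit area: PW = (1/g) Σ q̄ Δp, with q in kg/kg and Δp in Pa (1 kg/m² of water = 1 mm).
Layer 1020–910 hPa: Δp = 110 hPa = 11000 Pa, q̄ = 0.017 kg/kg → 0.017 × 11000 / 9.8 = 19.08 mm
Layer 910–400 hPa: Δp = 510 hPa = 51000 Pa, q̄ = 0.0033 kg/kg → 0.0033 × 51000 / 9.8 = 17.17 mm
Layer 400–250 hPa: Δp = 150 hPa = 15000 Pa, q̄ = 0.0013 kg/kg → 0.0013 × 15000 / 9.8 = 1.99 mm
PW = 19.08 + 17.17 + 1.99 = 38.24 ≈ 38.2 mm.
Rainfall = ε × PW = 0.36 × 38.2 = 13.8 mm.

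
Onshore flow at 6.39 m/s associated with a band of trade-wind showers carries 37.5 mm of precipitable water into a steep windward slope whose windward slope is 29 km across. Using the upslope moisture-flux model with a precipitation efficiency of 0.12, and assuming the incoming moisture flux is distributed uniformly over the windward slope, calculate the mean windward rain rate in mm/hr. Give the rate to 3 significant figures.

Incoming column moisture flux per unit ridge length: F = V × PW = 6.39 × 37.5 = 239.625 mm·m/s.
Spread over the 29 km slope with efficiency ε = 0.12: R = ε·F/W = 0.12 × 239.625 / 29000 m = 9.916e-04 mm/s.
R = 9.916e-04 × 3600 = 3.57 mm/hr.

R ≈ 3.57 mm/hr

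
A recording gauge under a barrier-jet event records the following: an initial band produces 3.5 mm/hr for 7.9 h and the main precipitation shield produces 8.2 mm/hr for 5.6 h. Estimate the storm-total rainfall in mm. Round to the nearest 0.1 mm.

total ≈ 73.6 mm

Total = Σ Rᵢ Δtᵢ = 3.5 × 7.9 + 8.2 × 5.6
      = 27.65 + 45.92 = 73.6 mm.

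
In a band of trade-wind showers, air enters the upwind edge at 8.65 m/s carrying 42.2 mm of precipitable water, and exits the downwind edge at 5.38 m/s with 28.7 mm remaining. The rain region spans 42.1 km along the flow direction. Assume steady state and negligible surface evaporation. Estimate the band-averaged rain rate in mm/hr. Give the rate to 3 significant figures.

R ≈ 18.0 mm/hr

Column moisture flux per unit crosswind length is F = V × PW.
Inflow: F_in = 8.65 × 42.2 = 365.03 mm·m/s
Outflow: F_out = 5.38 × 28.7 = 154.406 mm·m/s
Steady-state rate R = (F_in − F_out)/L = (365.03 − 154.406) / 42100 m = 5.003e-03 mm/s.
R = 5.003e-03 × 3600 = 18.0 mm/hr.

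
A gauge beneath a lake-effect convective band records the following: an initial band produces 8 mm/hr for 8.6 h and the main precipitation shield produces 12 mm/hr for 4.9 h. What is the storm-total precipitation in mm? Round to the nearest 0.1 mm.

total ≈ 127.6 mm

Total = Σ Rᵢ Δtᵢ = 8 × 8.6 + 12 × 4.9
      = 68.8 + 58.8 = 127.6 mm.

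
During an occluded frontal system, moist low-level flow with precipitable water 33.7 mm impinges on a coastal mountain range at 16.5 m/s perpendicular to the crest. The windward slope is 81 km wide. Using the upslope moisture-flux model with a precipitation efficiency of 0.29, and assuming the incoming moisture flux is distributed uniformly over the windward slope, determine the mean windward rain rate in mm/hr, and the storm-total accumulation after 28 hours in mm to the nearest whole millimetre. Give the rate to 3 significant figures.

R ≈ 7.17 mm/hr; total ≈ 201 mm

Incoming column moisture flux per unit ridge length: F = V × PW = 16.5 × 33.7 = 556.05 mm·m/s.
Spread over the 81 km slope with efficiency ε = 0.29: R = ε·F/W = 0.29 × 556.05 / 81000 m = 1.991e-03 mm/s.
R = 1.991e-03 × 3600 = 7.17 mm/hr.
Over 28 h: total = 7.17 × 28 = 200.76 ≈ 201 mm.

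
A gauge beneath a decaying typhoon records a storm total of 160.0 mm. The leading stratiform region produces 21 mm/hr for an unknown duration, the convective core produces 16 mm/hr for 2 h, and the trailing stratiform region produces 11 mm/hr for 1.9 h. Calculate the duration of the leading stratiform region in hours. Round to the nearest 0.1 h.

duration ≈ 5.1 h

Known phases: 16 × 2 + 11 × 1.9 = 32 + 20.9 = 52.9 mm.
Remaining depth = 160.0 − 52.9 = 107.1 mm.
Duration = 107.1 / 21 = 5.1 h.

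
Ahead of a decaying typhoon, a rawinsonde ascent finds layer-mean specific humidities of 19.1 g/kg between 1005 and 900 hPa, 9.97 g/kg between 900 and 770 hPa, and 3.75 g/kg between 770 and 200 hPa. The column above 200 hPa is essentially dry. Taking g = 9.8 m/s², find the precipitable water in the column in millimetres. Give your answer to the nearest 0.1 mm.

Precipitable water is the column-integrated vapour mass per unit area: PW = (1/g) Σ q̄ Δp, with q in kg/kg and Δp in Pa (1 kg/m² of water = 1 mm).
Layer 1005–900 hPa: Δp = 105 hPa = 10500 Pa, q̄ = 0.0191 kg/kg → 0.0191 × 10500 / 9.8 = 20.46 mm
Layer 900–770 hPa: Δp = 130 hPa = 13000 Pa, q̄ = 0.00997 kg/kg → 0.00997 × 13000 / 9.8 = 13.23 mm
Layer 770–200 hPa: Δp = 570 hPa = 57000 Pa, q̄ = 0.00375 kg/kg → 0.00375 × 57000 / 9.8 = 21.81 mm
PW = 20.46 + 13.23 + 21.81 = 55.50 ≈ 55.5 mm.

PW ≈ 55.5 mm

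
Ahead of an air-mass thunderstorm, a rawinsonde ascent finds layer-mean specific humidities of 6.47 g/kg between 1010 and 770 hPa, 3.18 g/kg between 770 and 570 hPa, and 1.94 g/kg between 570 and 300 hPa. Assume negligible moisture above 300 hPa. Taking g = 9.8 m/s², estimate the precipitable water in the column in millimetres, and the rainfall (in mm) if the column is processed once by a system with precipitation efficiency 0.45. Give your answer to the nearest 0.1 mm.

Precipitable water is the column-integrated vapour mass per unit area: PW = (1/g) Σ q̄ Δp, with q in kg/kg and Δp in Pa (1 kg/m² of water = 1 mm).
Layer 1010–770 hPa: Δp = 240 hPa = 24000 Pa, q̄ = 0.00647 kg/kg → 0.00647 × 24000 / 9.8 = 15.84 mm
Layer 770–570 hPa: Δp = 200 hPa = 20000 Pa, q̄ = 0.00318 kg/kg → 0.00318 × 20000 / 9.8 = 6.49 mm
Layer 570–300 hPa: Δp = 270 hPa = 27000 Pa, q̄ = 0.00194 kg/kg → 0.00194 × 27000 / 9.8 = 5.34 mm
PW = 15.84 + 6.49 + 5.34 = 27.67 ≈ 27.7 mm.
Rainfall = ε × PW = 0.45 × 27.7 = 12.5 mm.

PW ≈ 27.7 mm; rainfall ≈ 12.5 mm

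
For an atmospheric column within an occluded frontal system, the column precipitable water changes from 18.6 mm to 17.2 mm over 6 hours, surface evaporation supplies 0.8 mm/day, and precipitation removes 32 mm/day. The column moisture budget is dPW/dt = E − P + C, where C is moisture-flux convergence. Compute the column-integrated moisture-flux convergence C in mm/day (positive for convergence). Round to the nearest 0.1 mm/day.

dPW/dt = (17.2 − 18.6) mm / (6/24 day) = -5.600 mm/day.
C = dPW/dt − E + P = (-5.600) − 0.8 + 32 = 25.6 mm/day.

C ≈ 25.6 mm/day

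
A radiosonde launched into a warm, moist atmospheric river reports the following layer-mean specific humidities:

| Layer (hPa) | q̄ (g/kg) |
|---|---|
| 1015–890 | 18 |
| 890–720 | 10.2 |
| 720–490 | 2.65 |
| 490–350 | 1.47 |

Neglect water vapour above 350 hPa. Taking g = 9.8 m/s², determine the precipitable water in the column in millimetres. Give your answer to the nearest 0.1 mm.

PW ≈ 49.0 mm

Precipitable water is the column-integrated vapour mass per unit area: PW = (1/g) Σ q̄ Δp, with q in kg/kg and Δp in Pa (1 kg/m² of water = 1 mm).
Layer 1015–890 hPa: Δp = 125 hPa = 12500 Pa, q̄ = 0.018 kg/kg → 0.018 × 12500 / 9.8 = 22.96 mm
Layer 890–720 hPa: Δp = 170 hPa = 17000 Pa, q̄ = 0.0102 kg/kg → 0.0102 × 17000 / 9.8 = 17.69 mm
Layer 720–490 hPa: Δp = 230 hPa = 23000 Pa, q̄ = 0.00265 kg/kg → 0.00265 × 23000 / 9.8 = 6.22 mm
Layer 490–350 hPa: Δp = 140 hPa = 14000 Pa, q̄ = 0.00147 kg/kg → 0.00147 × 14000 / 9.8 = 2.10 mm
PW = 22.96 + 17.69 + 6.22 + 2.10 = 48.97 ≈ 49.0 mm.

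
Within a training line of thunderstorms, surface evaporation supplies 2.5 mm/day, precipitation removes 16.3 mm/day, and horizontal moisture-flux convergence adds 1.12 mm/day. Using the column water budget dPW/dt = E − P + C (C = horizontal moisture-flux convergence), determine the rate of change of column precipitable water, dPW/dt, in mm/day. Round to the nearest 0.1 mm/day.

dPW/dt ≈ -12.7 mm/day

dPW/dt = E − P + C = 2.5 − 16.3 + (1.12) = -12.7 mm/day.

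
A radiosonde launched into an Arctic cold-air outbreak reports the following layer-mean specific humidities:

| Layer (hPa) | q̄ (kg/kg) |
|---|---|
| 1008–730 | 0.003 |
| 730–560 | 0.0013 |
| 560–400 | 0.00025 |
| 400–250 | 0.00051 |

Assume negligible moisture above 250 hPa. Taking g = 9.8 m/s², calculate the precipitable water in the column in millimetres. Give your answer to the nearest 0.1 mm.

Precipitable water is the column-integrated vapour mass per unit area: PW = (1/g) Σ q̄ Δp, with q in kg/kg and Δp in Pa (1 kg/m² of water = 1 mm).
Layer 1008–730 hPa: Δp = 278 hPa = 27800 Pa, q̄ = 0.003 kg/kg → 0.003 × 27800 / 9.8 = 8.51 mm
Layer 730–560 hPa: Δp = 170 hPa = 17000 Pa, q̄ = 0.0013 kg/kg → 0.0013 × 17000 / 9.8 = 2.26 mm
Layer 560–400 hPa: Δp = 160 hPa = 16000 Pa, q̄ = 0.00025 kg/kg → 0.00025 × 16000 / 9.8 = 0.41 mm
Layer 400–250 hPa: Δp = 150 hPa = 15000 Pa, q̄ = 0.00051 kg/kg → 0.00051 × 15000 / 9.8 = 0.78 mm
PW = 8.51 + 2.26 + 0.41 + 0.78 = 11.96 ≈ 12.0 mm.

PW ≈ 12.0 mm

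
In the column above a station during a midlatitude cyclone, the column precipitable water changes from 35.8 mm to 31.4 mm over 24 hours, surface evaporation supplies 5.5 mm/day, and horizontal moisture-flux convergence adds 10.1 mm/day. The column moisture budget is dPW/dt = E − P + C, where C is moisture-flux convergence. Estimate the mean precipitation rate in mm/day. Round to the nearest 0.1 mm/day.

P ≈ 20.0 mm/day

dPW/dt = (31.4 − 35.8) mm / (24/24 day) = -4.400 mm/day.
P = E + C − dPW/dt = 5.5 + (10.1) − (-4.400) = 20.0 mm/day.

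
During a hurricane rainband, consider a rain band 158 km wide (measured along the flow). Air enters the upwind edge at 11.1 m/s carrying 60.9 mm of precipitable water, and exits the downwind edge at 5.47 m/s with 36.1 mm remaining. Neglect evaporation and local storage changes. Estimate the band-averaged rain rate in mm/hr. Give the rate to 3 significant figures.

R ≈ 10.9 mm/hr

Column moisture flux per unit crosswind length is F = V × PW.
Inflow: F_in = 11.1 × 60.9 = 675.99 mm·m/s
Outflow: F_out = 5.47 × 36.1 = 197.467 mm·m/s
Steady-state rate R = (F_in − F_out)/L = (675.99 − 197.467) / 158000 m = 3.029e-03 mm/s.
R = 3.029e-03 × 3600 = 10.9 mm/hr.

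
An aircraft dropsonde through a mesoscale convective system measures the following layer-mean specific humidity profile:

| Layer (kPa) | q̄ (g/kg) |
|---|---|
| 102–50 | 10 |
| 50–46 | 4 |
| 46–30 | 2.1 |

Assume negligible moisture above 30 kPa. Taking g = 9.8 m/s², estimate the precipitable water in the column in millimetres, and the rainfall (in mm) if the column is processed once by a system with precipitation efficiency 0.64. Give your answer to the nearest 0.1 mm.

PW ≈ 58.1 mm; rainfall ≈ 37.2 mm

Precipitable water is the column-integrated vapour mass per unit area: PW = (1/g) Σ q̄ Δp, with q in kg/kg and Δp in Pa (1 kg/m² of water = 1 mm).
Layer 102–50 kPa: Δp = 520 hPa = 52000 Pa, q̄ = 0.01 kg/kg → 0.01 × 52000 / 9.8 = 53.06 mm
Layer 50–46 kPa: Δp = 40 hPa = 4000 Pa, q̄ = 0.004 kg/kg → 0.004 × 4000 / 9.8 = 1.63 mm
Layer 46–30 kPa: Δp = 160 hPa = 16000 Pa, q̄ = 0.0021 kg/kg → 0.0021 × 16000 / 9.8 = 3.43 mm
PW = 53.06 + 1.63 + 3.43 = 58.12 ≈ 58.1 mm.
Rainfall = ε × PW = 0.64 × 58.1 = 37.2 mm.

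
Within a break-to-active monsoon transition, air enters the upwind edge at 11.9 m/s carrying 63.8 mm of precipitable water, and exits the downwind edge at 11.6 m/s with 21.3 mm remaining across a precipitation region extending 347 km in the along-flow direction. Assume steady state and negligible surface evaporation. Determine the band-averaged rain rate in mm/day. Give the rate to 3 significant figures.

R ≈ 128 mm/day

Column moisture flux per unit crosswind length is F = V × PW.
Inflow: F_in = 11.9 × 63.8 = 759.22 mm·m/s
Outflow: F_out = 11.6 × 21.3 = 247.08 mm·m/s
Steady-state rate R = (F_in − F_out)/L = (759.22 − 247.08) / 347000 m = 1.476e-03 mm/s.
R = 1.476e-03 × 3600 × 24 = 128 mm/day.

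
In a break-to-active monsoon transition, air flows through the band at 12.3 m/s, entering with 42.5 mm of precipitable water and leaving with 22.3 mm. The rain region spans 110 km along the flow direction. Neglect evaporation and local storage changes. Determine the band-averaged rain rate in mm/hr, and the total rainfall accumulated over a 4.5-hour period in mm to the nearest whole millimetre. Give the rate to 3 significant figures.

Column moisture flux per unit crosswind length is F = V × PW.
Inflow: F_in = 12.3 × 42.5 = 522.75 mm·m/s
Outflow: F_out = 12.3 × 22.3 = 274.29 mm·m/s
Steady-state rate R = (F_in − F_out)/L = (522.75 − 274.29) / 110000 m = 2.259e-03 mm/s.
R = 2.259e-03 × 3600 = 8.13 mm/hr.
Over 4.5 h: total = 8.13 × 4.5 = 36.585 ≈ 37 mm.

R ≈ 8.13 mm/hr; total ≈ 37 mm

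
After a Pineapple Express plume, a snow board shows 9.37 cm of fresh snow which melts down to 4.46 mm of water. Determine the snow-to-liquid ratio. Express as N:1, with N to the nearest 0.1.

ratio ≈ 21.0

Ratio = snow depth / SWE = 93.7 mm / 4.46 mm = 21.0, i.e. 21.0:1.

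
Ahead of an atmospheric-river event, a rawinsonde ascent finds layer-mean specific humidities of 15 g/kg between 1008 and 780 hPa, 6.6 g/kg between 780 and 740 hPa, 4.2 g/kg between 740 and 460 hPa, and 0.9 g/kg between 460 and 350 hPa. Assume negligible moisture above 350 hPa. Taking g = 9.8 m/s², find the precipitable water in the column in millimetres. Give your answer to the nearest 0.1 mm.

PW ≈ 50.6 mm

Precipitable water is the column-integrated vapour mass per unit area: PW = (1/g) Σ q̄ Δp, with q in kg/kg and Δp in Pa (1 kg/m² of water = 1 mm).
Layer 1008–780 hPa: Δp = 228 hPa = 22800 Pa, q̄ = 0.015 kg/kg → 0.015 × 22800 / 9.8 = 34.90 mm
Layer 780–740 hPa: Δp = 40 hPa = 4000 Pa, q̄ = 0.0066 kg/kg → 0.0066 × 4000 / 9.8 = 2.69 mm
Layer 740–460 hPa: Δp = 280 hPa = 28000 Pa, q̄ = 0.0042 kg/kg → 0.0042 × 28000 / 9.8 = 12.00 mm
Layer 460–350 hPa: Δp = 110 hPa = 11000 Pa, q̄ = 0.0009 kg/kg → 0.0009 × 11000 / 9.8 = 1.01 mm
PW = 34.90 + 2.69 + 12.00 + 1.01 = 50.60 ≈ 50.6 mm.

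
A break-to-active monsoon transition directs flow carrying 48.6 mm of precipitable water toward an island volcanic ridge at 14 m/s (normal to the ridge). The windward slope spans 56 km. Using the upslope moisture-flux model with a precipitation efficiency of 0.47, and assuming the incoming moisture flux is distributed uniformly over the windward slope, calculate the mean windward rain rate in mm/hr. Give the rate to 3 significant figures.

R ≈ 20.6 mm/hr

Incoming column moisture flux per unit ridge length: F = V × PW = 14 × 48.6 = 680.4 mm·m/s.
Spread over the 56 km slope with efficiency ε = 0.47: R = ε·F/W = 0.47 × 680.4 / 56000 m = 5.711e-03 mm/s.
R = 5.711e-03 × 3600 = 20.6 mm/hr.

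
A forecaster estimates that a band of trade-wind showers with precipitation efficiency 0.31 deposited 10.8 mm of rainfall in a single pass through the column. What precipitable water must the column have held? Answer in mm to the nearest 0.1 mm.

PW = rainfall / ε = 10.8 / 0.31 = 34.8 mm.

PW ≈ 34.8 mm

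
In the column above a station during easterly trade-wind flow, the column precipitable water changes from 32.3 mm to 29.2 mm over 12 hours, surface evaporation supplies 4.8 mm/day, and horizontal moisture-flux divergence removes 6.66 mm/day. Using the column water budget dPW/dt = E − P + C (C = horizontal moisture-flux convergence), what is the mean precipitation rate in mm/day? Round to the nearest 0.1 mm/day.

dPW/dt = (29.2 − 32.3) mm / (12/24 day) = -6.200 mm/day.
P = E + C − dPW/dt = 4.8 + (-6.66) − (-6.200) = 4.3 mm/day.

P ≈ 4.3 mm/day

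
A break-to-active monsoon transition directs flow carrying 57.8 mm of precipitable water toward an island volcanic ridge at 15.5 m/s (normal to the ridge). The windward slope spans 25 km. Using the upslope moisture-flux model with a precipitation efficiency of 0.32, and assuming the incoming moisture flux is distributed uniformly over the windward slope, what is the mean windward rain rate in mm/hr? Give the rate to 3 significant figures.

Incoming column moisture flux per unit ridge length: F = V × PW = 15.5 × 57.8 = 895.9 mm·m/s.
Spread over the 25 km slope with efficiency ε = 0.32: R = ε·F/W = 0.32 × 895.9 / 25000 m = 1.147e-02 mm/s.
R = 1.147e-02 × 3600 = 41.3 mm/hr.

R ≈ 41.3 mm/hr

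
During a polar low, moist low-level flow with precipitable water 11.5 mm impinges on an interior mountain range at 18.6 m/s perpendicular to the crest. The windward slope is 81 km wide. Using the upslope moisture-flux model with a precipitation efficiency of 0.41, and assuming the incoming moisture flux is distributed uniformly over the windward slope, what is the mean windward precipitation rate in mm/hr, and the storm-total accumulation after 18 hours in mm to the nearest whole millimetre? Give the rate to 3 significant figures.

R ≈ 3.90 mm/hr; total ≈ 70 mm

Incoming column moisture flux per unit ridge length: F = V × PW = 18.6 × 11.5 = 213.9 mm·m/s.
Spread over the 81 km slope with efficiency ε = 0.41: R = ε·F/W = 0.41 × 213.9 / 81000 m = 1.083e-03 mm/s.
R = 1.083e-03 × 3600 = 3.90 mm/hr.
Over 18 h: total = 3.90 × 18 = 70.2 ≈ 70 mm.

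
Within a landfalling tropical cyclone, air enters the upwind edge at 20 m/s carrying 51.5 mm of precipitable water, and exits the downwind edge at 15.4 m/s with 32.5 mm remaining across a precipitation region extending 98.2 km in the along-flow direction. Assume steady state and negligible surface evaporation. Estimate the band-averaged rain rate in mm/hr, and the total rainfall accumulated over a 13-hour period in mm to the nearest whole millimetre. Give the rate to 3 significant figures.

R ≈ 19.4 mm/hr; total ≈ 252 mm

Column moisture flux per unit crosswind length is F = V × PW.
Inflow: F_in = 20 × 51.5 = 1030 mm·m/s
Outflow: F_out = 15.4 × 32.5 = 500.5 mm·m/s
Steady-state rate R = (F_in − F_out)/L = (1030 − 500.5) / 98200 m = 5.392e-03 mm/s.
R = 5.392e-03 × 3600 = 19.4 mm/hr.
Over 13 h: total = 19.4 × 13 = 252.2 ≈ 252 mm.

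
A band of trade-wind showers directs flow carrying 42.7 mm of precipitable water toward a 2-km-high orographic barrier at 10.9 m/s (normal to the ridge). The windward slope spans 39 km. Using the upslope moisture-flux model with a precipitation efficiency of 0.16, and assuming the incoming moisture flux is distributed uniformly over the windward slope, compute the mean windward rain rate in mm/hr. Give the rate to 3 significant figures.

R ≈ 6.87 mm/hr

Incoming column moisture flux per unit ridge length: F = V × PW = 10.9 × 42.7 = 465.43 mm·m/s.
Spread over the 39 km slope with efficiency ε = 0.16: R = ε·F/W = 0.16 × 465.43 / 39000 m = 1.909e-03 mm/s.
R = 1.909e-03 × 3600 = 6.87 mm/hr.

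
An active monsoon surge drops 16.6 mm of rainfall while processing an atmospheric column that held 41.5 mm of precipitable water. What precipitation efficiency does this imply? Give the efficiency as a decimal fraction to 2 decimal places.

ε = rainfall / PW = 16.6 / 41.5 = 0.40.

ε ≈ 0.40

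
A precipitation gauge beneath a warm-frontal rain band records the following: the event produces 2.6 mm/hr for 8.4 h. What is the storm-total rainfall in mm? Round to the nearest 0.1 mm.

Total = Σ Rᵢ Δtᵢ = 2.6 × 8.4
      = 21.84 = 21.8 mm.

total ≈ 21.8 mm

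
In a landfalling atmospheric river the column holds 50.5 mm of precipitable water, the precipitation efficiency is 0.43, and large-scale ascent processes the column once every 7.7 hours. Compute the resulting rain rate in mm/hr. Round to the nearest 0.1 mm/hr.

R ≈ 2.8 mm/hr

Each overturning extracts ε × PW = 0.43 × 50.5 = 21.715 mm.
Rate = ε·PW / τ = 21.715 / 7.7 h = 2.8 mm/hr.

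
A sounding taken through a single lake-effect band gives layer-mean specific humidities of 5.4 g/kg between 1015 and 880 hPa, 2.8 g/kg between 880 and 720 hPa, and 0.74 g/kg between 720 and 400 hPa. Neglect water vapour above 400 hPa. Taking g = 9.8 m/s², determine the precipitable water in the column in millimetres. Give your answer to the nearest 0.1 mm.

PW ≈ 14.4 mm

Precipitable water is the column-integrated vapour mass per unit area: PW = (1/g) Σ q̄ Δp, with q in kg/kg and Δp in Pa (1 kg/m² of water = 1 mm).
Layer 1015–880 hPa: Δp = 135 hPa = 13500 Pa, q̄ = 0.0054 kg/kg → 0.0054 × 13500 / 9.8 = 7.44 mm
Layer 880–720 hPa: Δp = 160 hPa = 16000 Pa, q̄ = 0.0028 kg/kg → 0.0028 × 16000 / 9.8 = 4.57 mm
Layer 720–400 hPa: Δp = 320 hPa = 32000 Pa, q̄ = 0.00074 kg/kg → 0.00074 × 32000 / 9.8 = 2.42 mm
PW = 7.44 + 4.57 + 2.42 = 14.43 ≈ 14.4 mm.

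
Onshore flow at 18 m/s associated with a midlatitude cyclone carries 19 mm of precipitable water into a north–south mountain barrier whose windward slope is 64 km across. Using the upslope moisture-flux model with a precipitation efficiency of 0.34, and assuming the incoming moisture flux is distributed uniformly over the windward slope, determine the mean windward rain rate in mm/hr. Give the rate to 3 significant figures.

R ≈ 6.54 mm/hr

Incoming column moisture flux per unit ridge length: F = V × PW = 18 × 19 = 342 mm·m/s.
Spread over the 64 km slope with efficiency ε = 0.34: R = ε·F/W = 0.34 × 342 / 64000 m = 1.817e-03 mm/s.
R = 1.817e-03 × 3600 = 6.54 mm/hr.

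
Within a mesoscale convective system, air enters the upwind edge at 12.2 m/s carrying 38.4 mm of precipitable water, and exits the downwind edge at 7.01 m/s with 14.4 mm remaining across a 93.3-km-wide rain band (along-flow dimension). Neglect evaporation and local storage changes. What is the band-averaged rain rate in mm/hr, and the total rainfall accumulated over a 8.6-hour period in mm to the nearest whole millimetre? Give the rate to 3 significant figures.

Column moisture flux per unit crosswind length is F = V × PW.
Inflow: F_in = 12.2 × 38.4 = 468.48 mm·m/s
Outflow: F_out = 7.01 × 14.4 = 100.944 mm·m/s
Steady-state rate R = (F_in − F_out)/L = (468.48 − 100.944) / 93300 m = 3.939e-03 mm/s.
R = 3.939e-03 × 3600 = 14.2 mm/hr.
Over 8.6 h: total = 14.2 × 8.6 = 122.12 ≈ 122 mm.

R ≈ 14.2 mm/hr; total ≈ 122 mm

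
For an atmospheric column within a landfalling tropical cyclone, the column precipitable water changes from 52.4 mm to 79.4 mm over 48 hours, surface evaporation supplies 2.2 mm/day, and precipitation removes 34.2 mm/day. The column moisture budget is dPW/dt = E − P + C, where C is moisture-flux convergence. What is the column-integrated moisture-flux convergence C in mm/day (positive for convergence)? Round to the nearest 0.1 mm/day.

dPW/dt = (79.4 − 52.4) mm / (48/24 day) = +13.500 mm/day.
C = dPW/dt − E + P = (+13.500) − 2.2 + 34.2 = 45.5 mm/day.

C ≈ 45.5 mm/day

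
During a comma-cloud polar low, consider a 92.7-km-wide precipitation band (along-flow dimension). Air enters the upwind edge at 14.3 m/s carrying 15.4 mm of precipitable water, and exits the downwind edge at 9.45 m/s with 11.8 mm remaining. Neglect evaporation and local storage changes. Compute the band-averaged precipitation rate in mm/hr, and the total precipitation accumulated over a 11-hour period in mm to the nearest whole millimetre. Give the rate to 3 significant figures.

R ≈ 4.22 mm/hr; total ≈ 46 mm

Column moisture flux per unit crosswind length is F = V × PW.
Inflow: F_in = 14.3 × 15.4 = 220.22 mm·m/s
Outflow: F_out = 9.45 × 11.8 = 111.51 mm·m/s
Steady-state rate R = (F_in − F_out)/L = (220.22 − 111.51) / 92700 m = 1.173e-03 mm/s.
R = 1.173e-03 × 3600 = 4.22 mm/hr.
Over 11 h: total = 4.22 × 11 = 46.42 ≈ 46 mm.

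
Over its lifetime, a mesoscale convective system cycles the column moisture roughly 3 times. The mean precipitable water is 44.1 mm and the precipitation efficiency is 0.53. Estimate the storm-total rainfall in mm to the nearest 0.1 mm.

Each cycle deposits ε × PW = 0.53 × 44.1 = 23.373 mm.
Over 3 cycles: 3 × 23.373 = 70.1 mm.

rainfall ≈ 70.1 mm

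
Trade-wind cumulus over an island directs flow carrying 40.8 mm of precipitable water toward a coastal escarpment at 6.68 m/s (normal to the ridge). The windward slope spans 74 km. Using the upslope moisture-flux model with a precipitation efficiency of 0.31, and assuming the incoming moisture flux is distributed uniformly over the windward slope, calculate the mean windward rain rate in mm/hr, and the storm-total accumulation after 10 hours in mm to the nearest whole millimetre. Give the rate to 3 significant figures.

Incoming column moisture flux per unit ridge length: F = V × PW = 6.68 × 40.8 = 272.544 mm·m/s.
Spread over the 74 km slope with efficiency ε = 0.31: R = ε·F/W = 0.31 × 272.544 / 74000 m = 1.142e-03 mm/s.
R = 1.142e-03 × 3600 = 4.11 mm/hr.
Over 10 h: total = 4.11 × 10 = 41.1 ≈ 41 mm.

R ≈ 4.11 mm/hr; total ≈ 41 mm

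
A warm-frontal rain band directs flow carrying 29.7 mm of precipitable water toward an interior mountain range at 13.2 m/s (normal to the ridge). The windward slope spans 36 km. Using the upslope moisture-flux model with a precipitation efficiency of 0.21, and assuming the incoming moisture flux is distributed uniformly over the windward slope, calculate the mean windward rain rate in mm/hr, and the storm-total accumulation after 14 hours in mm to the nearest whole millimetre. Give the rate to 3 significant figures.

R ≈ 8.23 mm/hr; total ≈ 115 mm

Incoming column moisture flux per unit ridge length: F = V × PW = 13.2 × 29.7 = 392.04 mm·m/s.
Spread over the 36 km slope with efficiency ε = 0.21: R = ε·F/W = 0.21 × 392.04 / 36000 m = 2.287e-03 mm/s.
R = 2.287e-03 × 3600 = 8.23 mm/hr.
Over 14 h: total = 8.23 × 14 = 115.22 ≈ 115 mm.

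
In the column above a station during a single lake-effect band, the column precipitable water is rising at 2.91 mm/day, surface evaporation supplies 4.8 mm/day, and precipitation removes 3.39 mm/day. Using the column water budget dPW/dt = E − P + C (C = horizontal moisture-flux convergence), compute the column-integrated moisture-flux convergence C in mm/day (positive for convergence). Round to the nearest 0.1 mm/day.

C ≈ 1.5 mm/day

dPW/dt = +2.91 mm/day.
C = dPW/dt − E + P = (+2.91) − 4.8 + 3.39 = 1.5 mm/day.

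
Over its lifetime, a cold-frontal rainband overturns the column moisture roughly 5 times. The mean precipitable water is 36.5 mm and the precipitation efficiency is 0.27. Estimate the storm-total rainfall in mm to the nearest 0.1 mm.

rainfall ≈ 49.3 mm

Each cycle deposits ε × PW = 0.27 × 36.5 = 9.855 mm.
Over 5 cycles: 5 × 9.855 = 49.3 mm.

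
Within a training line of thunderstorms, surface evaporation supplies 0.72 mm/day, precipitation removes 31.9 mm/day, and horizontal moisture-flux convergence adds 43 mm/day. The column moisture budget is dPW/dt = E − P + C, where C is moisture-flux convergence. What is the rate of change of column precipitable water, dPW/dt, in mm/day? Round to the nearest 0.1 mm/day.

dPW/dt = E − P + C = 0.72 − 31.9 + (43) = 11.8 mm/day.

dPW/dt ≈ 11.8 mm/day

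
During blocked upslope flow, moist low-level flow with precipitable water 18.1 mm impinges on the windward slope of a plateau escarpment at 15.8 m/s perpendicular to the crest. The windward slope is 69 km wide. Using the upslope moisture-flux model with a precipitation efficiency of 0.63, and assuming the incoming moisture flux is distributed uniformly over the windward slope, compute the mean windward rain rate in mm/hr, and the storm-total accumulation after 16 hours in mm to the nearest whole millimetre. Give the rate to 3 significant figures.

R ≈ 9.40 mm/hr; total ≈ 150 mm

Incoming column moisture flux per unit ridge length: F = V × PW = 15.8 × 18.1 = 285.98 mm·m/s.
Spread over the 69 km slope with efficiency ε = 0.63: R = ε·F/W = 0.63 × 285.98 / 69000 m = 2.611e-03 mm/s.
R = 2.611e-03 × 3600 = 9.40 mm/hr.
Over 16 h: total = 9.40 × 16 = 150.4 ≈ 150 mm.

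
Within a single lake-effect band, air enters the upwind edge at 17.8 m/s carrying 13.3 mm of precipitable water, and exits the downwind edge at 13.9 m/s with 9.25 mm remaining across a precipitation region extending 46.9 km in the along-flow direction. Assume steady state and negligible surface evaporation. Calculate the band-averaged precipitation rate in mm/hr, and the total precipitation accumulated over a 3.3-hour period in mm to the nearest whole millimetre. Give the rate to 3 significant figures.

R ≈ 8.30 mm/hr; total ≈ 27 mm

Column moisture flux per unit crosswind length is F = V × PW.
Inflow: F_in = 17.8 × 13.3 = 236.74 mm·m/s
Outflow: F_out = 13.9 × 9.25 = 128.575 mm·m/s
Steady-state rate R = (F_in − F_out)/L = (236.74 − 128.575) / 46900 m = 2.306e-03 mm/s.
R = 2.306e-03 × 3600 = 8.30 mm/hr.
Over 3.3 h: total = 8.30 × 3.3 = 27.39 ≈ 27 mm.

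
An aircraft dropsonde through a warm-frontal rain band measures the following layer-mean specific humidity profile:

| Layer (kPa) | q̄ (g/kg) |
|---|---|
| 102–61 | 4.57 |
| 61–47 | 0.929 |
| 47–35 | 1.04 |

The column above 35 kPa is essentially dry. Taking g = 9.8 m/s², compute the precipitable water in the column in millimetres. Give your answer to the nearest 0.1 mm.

PW ≈ 21.7 mm

Precipitable water is the column-integrated vapour mass per unit area: PW = (1/g) Σ q̄ Δp, with q in kg/kg and Δp in Pa (1 kg/m² of water = 1 mm).
Layer 102–61 kPa: Δp = 410 hPa = 41000 Pa, q̄ = 0.00457 kg/kg → 0.00457 × 41000 / 9.8 = 19.12 mm
Layer 61–47 kPa: Δp = 140 hPa = 14000 Pa, q̄ = 0.000929 kg/kg → 0.000929 × 14000 / 9.8 = 1.33 mm
Layer 47–35 kPa: Δp = 120 hPa = 12000 Pa, q̄ = 0.00104 kg/kg → 0.00104 × 12000 / 9.8 = 1.27 mm
PW = 19.12 + 1.33 + 1.27 = 21.72 ≈ 21.7 mm.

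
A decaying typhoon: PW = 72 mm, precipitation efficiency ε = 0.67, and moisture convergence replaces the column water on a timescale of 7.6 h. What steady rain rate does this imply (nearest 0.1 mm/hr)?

R ≈ 6.3 mm/hr

Each overturning extracts ε × PW = 0.67 × 72 = 48.24 mm.
Rate = ε·PW / τ = 48.24 / 7.6 h = 6.3 mm/hr.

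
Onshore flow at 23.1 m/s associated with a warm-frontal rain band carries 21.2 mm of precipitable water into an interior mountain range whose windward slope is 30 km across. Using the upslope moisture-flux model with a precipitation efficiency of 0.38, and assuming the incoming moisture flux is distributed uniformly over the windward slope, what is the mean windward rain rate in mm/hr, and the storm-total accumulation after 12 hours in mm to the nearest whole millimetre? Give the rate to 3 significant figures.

R ≈ 22.3 mm/hr; total ≈ 268 mm

Incoming column moisture flux per unit ridge length: F = V × PW = 23.1 × 21.2 = 489.72 mm·m/s.
Spread over the 30 km slope with efficiency ε = 0.38: R = ε·F/W = 0.38 × 489.72 / 30000 m = 6.203e-03 mm/s.
R = 6.203e-03 × 3600 = 22.3 mm/hr.
Over 12 h: total = 22.3 × 12 = 267.6 ≈ 268 mm.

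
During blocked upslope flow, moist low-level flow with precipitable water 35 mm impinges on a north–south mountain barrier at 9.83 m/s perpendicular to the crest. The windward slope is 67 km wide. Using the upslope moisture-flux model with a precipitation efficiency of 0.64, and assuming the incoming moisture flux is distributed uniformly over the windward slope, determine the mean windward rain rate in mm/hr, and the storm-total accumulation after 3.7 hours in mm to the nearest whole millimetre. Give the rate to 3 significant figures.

R ≈ 11.8 mm/hr; total ≈ 44 mm

Incoming column moisture flux per unit ridge length: F = V × PW = 9.83 × 35 = 344.05 mm·m/s.
Spread over the 67 km slope with efficiency ε = 0.64: R = ε·F/W = 0.64 × 344.05 / 67000 m = 3.286e-03 mm/s.
R = 3.286e-03 × 3600 = 11.8 mm/hr.
Over 3.7 h: total = 11.8 × 3.7 = 43.66 ≈ 44 mm.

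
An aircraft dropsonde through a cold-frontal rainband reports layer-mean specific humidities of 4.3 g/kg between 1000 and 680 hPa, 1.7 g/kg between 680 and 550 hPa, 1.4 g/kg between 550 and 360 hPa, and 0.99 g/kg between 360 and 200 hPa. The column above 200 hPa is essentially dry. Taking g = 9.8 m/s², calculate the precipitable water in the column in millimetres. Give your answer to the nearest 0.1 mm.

Precipitable water is the column-integrated vapour mass per unit area: PW = (1/g) Σ q̄ Δp, with q in kg/kg and Δp in Pa (1 kg/m² of water = 1 mm).
Layer 1000–680 hPa: Δp = 320 hPa = 32000 Pa, q̄ = 0.0043 kg/kg → 0.0043 × 32000 / 9.8 = 14.04 mm
Layer 680–550 hPa: Δp = 130 hPa = 13000 Pa, q̄ = 0.0017 kg/kg → 0.0017 × 13000 / 9.8 = 2.26 mm
Layer 550–360 hPa: Δp = 190 hPa = 19000 Pa, q̄ = 0.0014 kg/kg → 0.0014 × 19000 / 9.8 = 2.71 mm
Layer 360–200 hPa: Δp = 160 hPa = 16000 Pa, q̄ = 0.00099 kg/kg → 0.00099 × 16000 / 9.8 = 1.62 mm
PW = 14.04 + 2.26 + 2.71 + 1.62 = 20.63 ≈ 20.6 mm.

PW ≈ 20.6 mm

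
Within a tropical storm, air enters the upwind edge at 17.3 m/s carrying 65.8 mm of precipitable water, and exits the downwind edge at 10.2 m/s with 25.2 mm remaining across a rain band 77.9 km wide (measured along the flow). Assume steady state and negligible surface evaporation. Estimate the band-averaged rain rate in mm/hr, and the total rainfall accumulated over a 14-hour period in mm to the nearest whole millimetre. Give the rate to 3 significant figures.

R ≈ 40.7 mm/hr; total ≈ 570 mm

Column moisture flux per unit crosswind length is F = V × PW.
Inflow: F_in = 17.3 × 65.8 = 1138.34 mm·m/s
Outflow: F_out = 10.2 × 25.2 = 257.04 mm·m/s
Steady-state rate R = (F_in − F_out)/L = (1138.34 − 257.04) / 77900 m = 1.131e-02 mm/s.
R = 1.131e-02 × 3600 = 40.7 mm/hr.
Over 14 h: total = 40.7 × 14 = 569.8 ≈ 570 mm.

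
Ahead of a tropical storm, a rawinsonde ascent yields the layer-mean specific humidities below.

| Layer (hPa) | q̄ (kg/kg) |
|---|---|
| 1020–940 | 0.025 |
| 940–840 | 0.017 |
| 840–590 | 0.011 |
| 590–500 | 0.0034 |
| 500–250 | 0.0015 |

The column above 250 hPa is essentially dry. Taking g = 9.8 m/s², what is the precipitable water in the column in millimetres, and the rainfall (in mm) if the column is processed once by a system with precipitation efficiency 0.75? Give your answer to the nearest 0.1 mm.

PW ≈ 72.8 mm; rainfall ≈ 54.6 mm

Precipitable water is the column-integrated vapour mass per unit area: PW = (1/g) Σ q̄ Δp, with q in kg/kg and Δp in Pa (1 kg/m² of water = 1 mm).
Layer 1020–940 hPa: Δp = 80 hPa = 8000 Pa, q̄ = 0.025 kg/kg → 0.025 × 8000 / 9.8 = 20.41 mm
Layer 940–840 hPa: Δp = 100 hPa = 10000 Pa, q̄ = 0.017 kg/kg → 0.017 × 10000 / 9.8 = 17.35 mm
Layer 840–590 hPa: Δp = 250 hPa = 25000 Pa, q̄ = 0.011 kg/kg → 0.011 × 25000 / 9.8 = 28.06 mm
Layer 590–500 hPa: Δp = 90 hPa = 9000 Pa, q̄ = 0.0034 kg/kg → 0.0034 × 9000 / 9.8 = 3.12 mm
Layer 500–250 hPa: Δp = 250 hPa = 25000 Pa, q̄ = 0.0015 kg/kg → 0.0015 × 25000 / 9.8 = 3.83 mm
PW = 20.41 + 17.35 + 28.06 + 3.12 + 3.83 = 72.77 ≈ 72.8 mm.
Rainfall = ε × PW = 0.75 × 72.8 = 54.6 mm.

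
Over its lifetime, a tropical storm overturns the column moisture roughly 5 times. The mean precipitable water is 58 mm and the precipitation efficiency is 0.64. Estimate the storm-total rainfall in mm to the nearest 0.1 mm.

Each cycle deposits ε × PW = 0.64 × 58 = 37.12 mm.
Over 5 cycles: 5 × 37.12 = 185.6 mm.

rainfall ≈ 185.6 mm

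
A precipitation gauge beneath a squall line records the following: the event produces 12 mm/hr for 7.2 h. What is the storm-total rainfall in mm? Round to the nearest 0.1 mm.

total ≈ 86.4 mm

Total = Σ Rᵢ Δtᵢ = 12 × 7.2
      = 86.4 = 86.4 mm.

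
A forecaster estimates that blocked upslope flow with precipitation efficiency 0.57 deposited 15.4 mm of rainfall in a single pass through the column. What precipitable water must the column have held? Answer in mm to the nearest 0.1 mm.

PW ≈ 27.0 mm

PW = rainfall / ε = 15.4 / 0.57 = 27.0 mm.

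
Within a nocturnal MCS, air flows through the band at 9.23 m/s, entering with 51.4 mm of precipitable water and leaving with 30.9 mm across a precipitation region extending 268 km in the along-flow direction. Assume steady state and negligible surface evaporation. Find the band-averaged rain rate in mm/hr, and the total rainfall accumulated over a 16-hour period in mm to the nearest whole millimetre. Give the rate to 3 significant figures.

Column moisture flux per unit crosswind length is F = V × PW.
Inflow: F_in = 9.23 × 51.4 = 474.422 mm·m/s
Outflow: F_out = 9.23 × 30.9 = 285.207 mm·m/s
Steady-state rate R = (F_in − F_out)/L = (474.422 − 285.207) / 268000 m = 7.060e-04 mm/s.
R = 7.060e-04 × 3600 = 2.54 mm/hr.
Over 16 h: total = 2.54 × 16 = 40.64 ≈ 41 mm.

R ≈ 2.54 mm/hr; total ≈ 41 mm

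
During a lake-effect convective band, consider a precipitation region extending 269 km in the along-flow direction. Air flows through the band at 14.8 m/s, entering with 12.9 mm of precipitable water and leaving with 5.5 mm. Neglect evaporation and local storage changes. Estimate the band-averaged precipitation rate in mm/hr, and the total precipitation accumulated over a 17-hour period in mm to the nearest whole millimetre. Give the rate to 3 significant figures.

Column moisture flux per unit crosswind length is F = V × PW.
Inflow: F_in = 14.8 × 12.9 = 190.92 mm·m/s
Outflow: F_out = 14.8 × 5.5 = 81.4 mm·m/s
Steady-state rate R = (F_in − F_out)/L = (190.92 − 81.4) / 269000 m = 4.071e-04 mm/s.
R = 4.071e-04 × 3600 = 1.47 mm/hr.
Over 17 h: total = 1.47 × 17 = 24.99 ≈ 25 mm.

R ≈ 1.47 mm/hr; total ≈ 25 mm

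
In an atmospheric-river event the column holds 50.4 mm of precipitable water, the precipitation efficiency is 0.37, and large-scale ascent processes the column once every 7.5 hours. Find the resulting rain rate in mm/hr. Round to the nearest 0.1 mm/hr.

R ≈ 2.5 mm/hr

Each overturning extracts ε × PW = 0.37 × 50.4 = 18.648 mm.
Rate = ε·PW / τ = 18.648 / 7.5 h = 2.5 mm/hr.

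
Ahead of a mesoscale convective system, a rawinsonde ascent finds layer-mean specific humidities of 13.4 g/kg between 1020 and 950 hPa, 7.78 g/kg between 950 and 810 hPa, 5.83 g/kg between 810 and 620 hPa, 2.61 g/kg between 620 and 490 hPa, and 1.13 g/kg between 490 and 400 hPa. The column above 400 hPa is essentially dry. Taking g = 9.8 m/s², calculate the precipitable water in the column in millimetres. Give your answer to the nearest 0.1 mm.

Precipitable water is the column-integrated vapour mass per unit area: PW = (1/g) Σ q̄ Δp, with q in kg/kg and Δp in Pa (1 kg/m² of water = 1 mm).
Layer 1020–950 hPa: Δp = 70 hPa = 7000 Pa, q̄ = 0.0134 kg/kg → 0.0134 × 7000 / 9.8 = 9.57 mm
Layer 950–810 hPa: Δp = 140 hPa = 14000 Pa, q̄ = 0.00778 kg/kg → 0.00778 × 14000 / 9.8 = 11.11 mm
Layer 810–620 hPa: Δp = 190 hPa = 19000 Pa, q̄ = 0.00583 kg/kg → 0.00583 × 19000 / 9.8 = 11.30 mm
Layer 620–490 hPa: Δp = 130 hPa = 13000 Pa, q̄ = 0.00261 kg/kg → 0.00261 × 13000 / 9.8 = 3.46 mm
Layer 490–400 hPa: Δp = 90 hPa = 9000 Pa, q̄ = 0.00113 kg/kg → 0.00113 × 9000 / 9.8 = 1.04 mm
PW = 9.57 + 11.11 + 11.30 + 3.46 + 1.04 = 36.48 ≈ 36.5 mm.

PW ≈ 36.5 mm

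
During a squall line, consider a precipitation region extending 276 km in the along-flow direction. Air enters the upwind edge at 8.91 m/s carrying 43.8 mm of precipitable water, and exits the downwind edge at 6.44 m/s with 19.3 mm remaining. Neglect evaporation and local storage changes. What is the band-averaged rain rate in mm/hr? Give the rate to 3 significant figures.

Column moisture flux per unit crosswind length is F = V × PW.
Inflow: F_in = 8.91 × 43.8 = 390.258 mm·m/s
Outflow: F_out = 6.44 × 19.3 = 124.292 mm·m/s
Steady-state rate R = (F_in − F_out)/L = (390.258 − 124.292) / 276000 m = 9.636e-04 mm/s.
R = 9.636e-04 × 3600 = 3.47 mm/hr.

R ≈ 3.47 mm/hr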